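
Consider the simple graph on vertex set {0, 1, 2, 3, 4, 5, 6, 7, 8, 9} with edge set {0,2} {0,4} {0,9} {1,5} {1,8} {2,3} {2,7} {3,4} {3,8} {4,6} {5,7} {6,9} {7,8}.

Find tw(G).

2

A width-2 tree decomposition is:
Bags: B1 = {1, 5, 7}  B2 = {1, 7, 8}  B3 = {2, 7, 8}  B4 = {2, 3, 8}  B5 = {0, 2, 3}  B6 = {0, 3, 4}  B7 = {0, 4, 9}  B8 = {4, 6, 9}
Tree: B1–B2, B2–B3, B3–B4, B4–B5, B5–B6, B6–B7, B7–B8
Every bag has size at most 3, so the width is 3 − 1 = 2 and tw(G) ≤ 2. Since 5–1–8–7–5 is a cycle in G, G is not acyclic. Forests are exactly the graphs of treewidth ≤ 1, so tw(G) ≥ 2. Therefore the treewidth is 2.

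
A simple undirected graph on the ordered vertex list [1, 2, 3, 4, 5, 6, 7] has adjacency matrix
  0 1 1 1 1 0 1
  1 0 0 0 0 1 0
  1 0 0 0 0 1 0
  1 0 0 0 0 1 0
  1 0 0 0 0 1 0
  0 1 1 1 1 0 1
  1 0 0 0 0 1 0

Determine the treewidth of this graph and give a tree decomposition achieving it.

Treewidth 2.
One optimal decomposition is:
Bags: B1 = {1, 3, 6}  B2 = {1, 2, 6}  B3 = {1, 4, 6}  B4 = {1, 5, 6}  B5 = {1, 6, 7}
Tree: B1–B2, B2–B3, B3–B4, B4–B5

Each bag holds 3 vertices, so the decomposition has width 2, which upper-bounds the treewidth. The edges 6–3–1–2–6 form a cycle, so G is not a tree and its treewidth is at least 2. Hence tw(G) = 2 exactly.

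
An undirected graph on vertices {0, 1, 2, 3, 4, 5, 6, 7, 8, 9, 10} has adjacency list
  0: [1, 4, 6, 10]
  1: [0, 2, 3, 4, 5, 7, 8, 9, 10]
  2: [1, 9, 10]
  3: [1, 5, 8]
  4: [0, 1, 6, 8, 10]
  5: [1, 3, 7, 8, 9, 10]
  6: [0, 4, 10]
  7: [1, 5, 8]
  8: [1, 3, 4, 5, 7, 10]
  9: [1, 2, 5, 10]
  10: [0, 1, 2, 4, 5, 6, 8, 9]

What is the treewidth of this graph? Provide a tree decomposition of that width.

Each bag holds 4 vertices, so the decomposition has width 3, which upper-bounds the treewidth. On the other hand G contains the 4-clique {1, 2, 9, 10}. A clique must lie in a single bag of any decomposition, so no decomposition can have width below 3. The upper and lower bounds meet at 3, so that is the treewidth.

Treewidth 3.
One optimal decomposition is:
Bags: B1 = {1, 5, 8, 10}  B2 = {1, 5, 9, 10}  B3 = {1, 2, 9, 10}  B4 = {1, 4, 8, 10}  B5 = {1, 5, 7, 8}  B6 = {1, 3, 5, 8}  B7 = {0, 1, 4, 10}  B8 = {0, 4, 6, 10}
Tree: B1–B2, B2–B3, B1–B4, B1–B5, B5–B6, B4–B7, B7–B8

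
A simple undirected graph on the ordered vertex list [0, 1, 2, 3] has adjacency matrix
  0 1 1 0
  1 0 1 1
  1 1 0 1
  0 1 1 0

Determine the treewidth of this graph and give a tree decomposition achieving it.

Treewidth 2.
Bags: B1 = {1, 2, 3}  B2 = {0, 1, 2}
Tree: B1–B2

The largest bag has 3 vertices, giving width 2; this decomposition certifies tw(G) ≤ 2. Conversely, {0, 1, 2} is a clique of size 3, and the vertices of any clique must share a bag in every tree decomposition; so some bag has ≥ 3 vertices and tw(G) ≥ 2. Therefore the treewidth is 2.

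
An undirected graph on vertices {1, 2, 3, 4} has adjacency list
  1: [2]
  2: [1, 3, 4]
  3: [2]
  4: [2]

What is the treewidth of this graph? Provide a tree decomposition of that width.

Every bag has size at most 2, so the width is 2 − 1 = 1 and tw(G) ≤ 1. G has an edge, so its treewidth is at least 1. Therefore the treewidth is 1.

Treewidth 1.
Bags: B1 = {2, 4}  B2 = {2, 3}  B3 = {1, 2}
Tree: B1–B2, B2–B3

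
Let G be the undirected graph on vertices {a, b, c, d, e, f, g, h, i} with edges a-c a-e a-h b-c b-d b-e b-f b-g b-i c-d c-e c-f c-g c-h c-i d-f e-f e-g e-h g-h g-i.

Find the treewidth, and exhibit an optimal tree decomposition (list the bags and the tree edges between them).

Each bag holds 4 vertices, so the decomposition has width 3, which upper-bounds the treewidth. On the other hand G contains the 4-clique {c, e, g, h}. A clique must lie in a single bag of any decomposition, so no decomposition can have width below 3. The upper and lower bounds meet at 3, so that is the treewidth.

Treewidth 3.
One such decomposition:
Bags: B1 = {c, e, g, h}  B2 = {b, c, e, g}  B3 = {b, c, g, i}  B4 = {b, c, e, f}  B5 = {b, c, d, f}  B6 = {a, c, e, h}
Tree: B1–B2, B2–B3, B2–B4, B4–B5, B1–B6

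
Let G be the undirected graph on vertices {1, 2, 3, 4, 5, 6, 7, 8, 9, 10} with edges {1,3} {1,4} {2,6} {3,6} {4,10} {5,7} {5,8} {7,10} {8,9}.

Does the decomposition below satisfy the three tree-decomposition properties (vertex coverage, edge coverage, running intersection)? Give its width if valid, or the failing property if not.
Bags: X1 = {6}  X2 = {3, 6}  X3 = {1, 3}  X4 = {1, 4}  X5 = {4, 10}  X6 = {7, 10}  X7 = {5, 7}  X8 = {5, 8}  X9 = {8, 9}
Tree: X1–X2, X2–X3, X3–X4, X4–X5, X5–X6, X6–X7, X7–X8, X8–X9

A tree decomposition must satisfy three properties: every vertex lies in some bag; for every edge, both endpoints lie together in some bag; and for every vertex, the bags containing it form a connected subtree. Here vertex 2 appears in no bag, so the decomposition is invalid.

No — vertex 2 appears in no bag.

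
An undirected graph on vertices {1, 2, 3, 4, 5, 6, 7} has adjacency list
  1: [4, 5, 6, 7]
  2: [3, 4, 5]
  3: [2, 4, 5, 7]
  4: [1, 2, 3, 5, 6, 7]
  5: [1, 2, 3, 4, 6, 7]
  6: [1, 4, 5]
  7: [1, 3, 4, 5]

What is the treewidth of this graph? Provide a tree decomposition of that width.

Each bag holds 4 vertices, so the decomposition has width 3, which upper-bounds the treewidth. On the other hand G contains the 4-clique {1, 4, 5, 6}. A clique must lie in a single bag of any decomposition, so no decomposition can have width below 3. Hence tw(G) = 3 exactly.

Treewidth 3.
Bags: B1 = {3, 4, 5, 7}  B2 = {2, 3, 4, 5}  B3 = {1, 4, 5, 7}  B4 = {1, 4, 5, 6}
Tree: B1–B2, B1–B3, B3–B4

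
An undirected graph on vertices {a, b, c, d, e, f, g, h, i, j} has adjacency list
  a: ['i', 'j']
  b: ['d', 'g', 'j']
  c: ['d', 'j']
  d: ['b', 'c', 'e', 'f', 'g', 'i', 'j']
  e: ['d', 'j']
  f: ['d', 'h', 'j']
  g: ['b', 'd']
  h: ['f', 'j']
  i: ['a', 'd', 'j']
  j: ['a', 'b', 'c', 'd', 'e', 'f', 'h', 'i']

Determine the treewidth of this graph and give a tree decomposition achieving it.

Treewidth 2.
One such decomposition:
Bags: B1 = {d, f, j}  B2 = {d, e, j}  B3 = {b, d, j}  B4 = {c, d, j}  B5 = {d, i, j}  B6 = {f, h, j}  B7 = {a, i, j}  B8 = {b, d, g}
Tree: B1–B2, B2–B3, B1–B4, B2–B5, B1–B6, B5–B7, B3–B8

The largest bag has 3 vertices, giving width 2; this decomposition certifies tw(G) ≤ 2. For the lower bound, the 3 vertices {b, d, g} are pairwise adjacent, and any tree decomposition puts a clique entirely inside one bag — forcing width ≥ 2. The upper and lower bounds meet at 2, so that is the treewidth.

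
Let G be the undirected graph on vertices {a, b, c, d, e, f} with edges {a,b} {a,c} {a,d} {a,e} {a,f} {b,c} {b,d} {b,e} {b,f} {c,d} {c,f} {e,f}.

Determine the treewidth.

A width-3 tree decomposition is:
Bags: B1 = {a, b, c, f}  B2 = {a, b, e, f}  B3 = {a, b, c, d}
Tree: B1–B2, B1–B3
The largest bag has 4 vertices, giving width 3; this decomposition certifies tw(G) ≤ 3. Conversely, {a, b, e, f} is a clique of size 4, and the vertices of any clique must share a bag in every tree decomposition; so some bag has ≥ 4 vertices and tw(G) ≥ 3. The upper and lower bounds meet at 3, so that is the treewidth.

3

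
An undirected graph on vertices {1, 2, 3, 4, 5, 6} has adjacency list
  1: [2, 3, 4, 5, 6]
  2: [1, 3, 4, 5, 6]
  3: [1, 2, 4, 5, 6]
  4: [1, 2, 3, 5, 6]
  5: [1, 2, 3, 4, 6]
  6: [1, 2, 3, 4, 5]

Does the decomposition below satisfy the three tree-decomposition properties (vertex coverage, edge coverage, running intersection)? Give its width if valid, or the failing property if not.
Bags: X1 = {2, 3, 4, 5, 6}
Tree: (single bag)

No — vertex 1 appears in no bag.

A tree decomposition must satisfy three properties: every vertex lies in some bag; for every edge, both endpoints lie together in some bag; and for every vertex, the bags containing it form a connected subtree. Here vertex 1 appears in no bag, so the decomposition is invalid.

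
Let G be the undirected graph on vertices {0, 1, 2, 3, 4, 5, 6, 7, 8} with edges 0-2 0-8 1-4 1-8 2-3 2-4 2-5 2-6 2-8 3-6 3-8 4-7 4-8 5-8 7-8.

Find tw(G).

A width-2 tree decomposition is:
Bags: B1 = {2, 4, 8}  B2 = {2, 3, 8}  B3 = {2, 3, 6}  B4 = {1, 4, 8}  B5 = {4, 7, 8}  B6 = {0, 2, 8}  B7 = {2, 5, 8}
Tree: B1–B2, B2–B3, B1–B4, B4–B5, B2–B6, B6–B7
The largest bag has 3 vertices, giving width 2; this decomposition certifies tw(G) ≤ 2. Conversely, {1, 4, 8} is a clique of size 3, and the vertices of any clique must share a bag in every tree decomposition; so some bag has ≥ 3 vertices and tw(G) ≥ 2. The upper and lower bounds meet at 2, so that is the treewidth.

2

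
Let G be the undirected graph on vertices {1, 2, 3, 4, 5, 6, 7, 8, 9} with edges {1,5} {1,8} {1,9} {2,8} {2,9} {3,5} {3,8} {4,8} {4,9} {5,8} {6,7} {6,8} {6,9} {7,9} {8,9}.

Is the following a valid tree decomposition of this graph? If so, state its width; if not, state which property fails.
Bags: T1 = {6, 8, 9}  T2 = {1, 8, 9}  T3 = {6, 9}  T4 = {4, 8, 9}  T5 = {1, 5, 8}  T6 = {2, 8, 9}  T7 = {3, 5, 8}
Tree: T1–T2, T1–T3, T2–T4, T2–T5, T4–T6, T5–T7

A tree decomposition must satisfy three properties: every vertex lies in some bag; for every edge, both endpoints lie together in some bag; and for every vertex, the bags containing it form a connected subtree. Here vertex 7 appears in no bag, so the decomposition is invalid.

No — vertex 7 appears in no bag.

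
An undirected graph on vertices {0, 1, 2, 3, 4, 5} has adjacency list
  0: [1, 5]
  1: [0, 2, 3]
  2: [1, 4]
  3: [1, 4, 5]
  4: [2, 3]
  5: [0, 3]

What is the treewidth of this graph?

2

A width-2 tree decomposition is:
Bags: B1 = {1, 2, 4}  B2 = {1, 3, 4}  B3 = {0, 1, 3}  B4 = {0, 3, 5}
Tree: B1–B2, B2–B3, B3–B4
The largest bag has 3 vertices, giving width 2; this decomposition certifies tw(G) ≤ 2. For the lower bound, G contains the cycle 2–4–3–1–2, so G is not a forest; only forests have treewidth ≤ 1, hence tw(G) ≥ 2. Combining the bounds, tw(G) = 2.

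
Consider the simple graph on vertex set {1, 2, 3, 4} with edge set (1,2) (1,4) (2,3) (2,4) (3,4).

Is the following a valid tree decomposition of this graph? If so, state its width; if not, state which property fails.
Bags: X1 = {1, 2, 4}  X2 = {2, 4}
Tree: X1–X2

A tree decomposition must satisfy three properties: every vertex lies in some bag; for every edge, both endpoints lie together in some bag; and for every vertex, the bags containing it form a connected subtree. Here vertex 3 appears in no bag, so the decomposition is invalid.

No — vertex 3 appears in no bag.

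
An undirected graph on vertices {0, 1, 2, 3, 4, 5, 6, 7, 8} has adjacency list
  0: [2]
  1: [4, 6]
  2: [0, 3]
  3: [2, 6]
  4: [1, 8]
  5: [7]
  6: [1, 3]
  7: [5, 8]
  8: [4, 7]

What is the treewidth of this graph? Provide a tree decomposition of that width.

Treewidth 1.
Bags: B1 = {5, 7}  B2 = {7, 8}  B3 = {4, 8}  B4 = {1, 4}  B5 = {1, 6}  B6 = {3, 6}  B7 = {2, 3}  B8 = {0, 2}
Tree: B1–B2, B2–B3, B3–B4, B4–B5, B5–B6, B6–B7, B7–B8

The largest bag has 2 vertices, giving width 1; this decomposition certifies tw(G) ≤ 1. Since G has at least one edge (e.g. 5–7), it is not an edgeless graph, so tw(G) ≥ 1. Hence tw(G) = 1 exactly.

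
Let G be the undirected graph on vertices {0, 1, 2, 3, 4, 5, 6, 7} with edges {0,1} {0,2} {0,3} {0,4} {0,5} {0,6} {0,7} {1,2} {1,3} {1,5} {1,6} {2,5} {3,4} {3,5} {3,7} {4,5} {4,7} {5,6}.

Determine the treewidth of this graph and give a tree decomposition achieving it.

The largest bag has 4 vertices, giving width 3; this decomposition certifies tw(G) ≤ 3. On the other hand G contains the 4-clique {0, 1, 2, 5}. A clique must lie in a single bag of any decomposition, so no decomposition can have width below 3. The upper and lower bounds meet at 3, so that is the treewidth.

Treewidth 3.
One optimal decomposition is:
Bags: B1 = {0, 1, 2, 5}  B2 = {0, 1, 3, 5}  B3 = {0, 3, 4, 5}  B4 = {0, 3, 4, 7}  B5 = {0, 1, 5, 6}
Tree: B1–B2, B2–B3, B3–B4, B2–B5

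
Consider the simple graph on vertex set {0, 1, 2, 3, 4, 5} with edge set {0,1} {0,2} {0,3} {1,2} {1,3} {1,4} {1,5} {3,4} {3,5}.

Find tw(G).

2

A width-2 tree decomposition is:
Bags: B1 = {1, 3, 4}  B2 = {1, 3, 5}  B3 = {0, 1, 3}  B4 = {0, 1, 2}
Tree: B1–B2, B1–B3, B3–B4
Each bag holds 3 vertices, so the decomposition has width 2, which upper-bounds the treewidth. For the lower bound, the 3 vertices {0, 1, 2} are pairwise adjacent, and any tree decomposition puts a clique entirely inside one bag — forcing width ≥ 2. Therefore the treewidth is 2.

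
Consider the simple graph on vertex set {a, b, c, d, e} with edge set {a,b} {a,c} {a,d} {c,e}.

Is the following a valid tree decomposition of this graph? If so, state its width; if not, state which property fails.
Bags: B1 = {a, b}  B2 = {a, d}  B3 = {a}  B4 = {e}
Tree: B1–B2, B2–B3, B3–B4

No — vertex c appears in no bag.

A tree decomposition must satisfy three properties: every vertex lies in some bag; for every edge, both endpoints lie together in some bag; and for every vertex, the bags containing it form a connected subtree. Here vertex c appears in no bag, so the decomposition is invalid.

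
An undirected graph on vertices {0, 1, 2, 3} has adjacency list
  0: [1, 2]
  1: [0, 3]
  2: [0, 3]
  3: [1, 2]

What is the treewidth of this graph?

2

A width-2 tree decomposition is:
Bags: B1 = {0, 1, 3}  B2 = {0, 2, 3}
Tree: B1–B2
Every bag has size at most 3, so the width is 3 − 1 = 2 and tw(G) ≤ 2. The edges 3–1–0–2–3 form a cycle, so G is not a tree and its treewidth is at least 2. Combining the bounds, tw(G) = 2.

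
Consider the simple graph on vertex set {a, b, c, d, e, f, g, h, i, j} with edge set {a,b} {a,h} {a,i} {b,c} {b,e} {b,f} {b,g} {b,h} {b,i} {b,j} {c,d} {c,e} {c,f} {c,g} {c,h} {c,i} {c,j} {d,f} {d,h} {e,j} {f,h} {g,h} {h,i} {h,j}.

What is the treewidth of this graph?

3

A width-3 tree decomposition is:
Bags: B1 = {b, c, g, h}  B2 = {b, c, h, j}  B3 = {b, c, f, h}  B4 = {b, c, h, i}  B5 = {c, d, f, h}  B6 = {a, b, h, i}  B7 = {b, c, e, j}
Tree: B1–B2, B1–B3, B3–B4, B3–B5, B4–B6, B2–B7
Each bag holds 4 vertices, so the decomposition has width 3, which upper-bounds the treewidth. Conversely, {b, c, e, j} is a clique of size 4, and the vertices of any clique must share a bag in every tree decomposition; so some bag has ≥ 4 vertices and tw(G) ≥ 3. Therefore the treewidth is 3.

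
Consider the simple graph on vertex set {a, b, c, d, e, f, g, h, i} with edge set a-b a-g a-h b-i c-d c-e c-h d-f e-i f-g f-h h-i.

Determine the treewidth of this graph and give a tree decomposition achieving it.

Treewidth 3.
One optimal decomposition is:
Bags: B1 = {c, d, e, i}  B2 = {c, d, h, i}  B3 = {d, f, h, i}  B4 = {b, f, h, i}  B5 = {a, b, f, h}  B6 = {a, b, f, g}
Tree: B1–B2, B2–B3, B3–B4, B4–B5, B5–B6

Every bag has size at most 4, so the width is 4 − 1 = 3 and tw(G) ≤ 3. For the lower bound: the 4 vertex sets {c,d,e}, {i}, {h}, {a,b,f,g} are disjoint, each induces a connected subgraph, and every pair is joined by at least one edge of G. Contracting each set to a single vertex therefore yields K_{4} as a minor, and since treewidth is minor-monotone, tw(G) ≥ tw(K_{4}) = 3. Therefore the treewidth is 3.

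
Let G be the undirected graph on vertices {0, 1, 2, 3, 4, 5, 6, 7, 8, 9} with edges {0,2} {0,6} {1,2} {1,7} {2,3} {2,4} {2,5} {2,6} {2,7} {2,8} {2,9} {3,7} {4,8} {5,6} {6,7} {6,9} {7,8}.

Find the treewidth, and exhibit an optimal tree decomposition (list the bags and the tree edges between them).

The largest bag has 3 vertices, giving width 2; this decomposition certifies tw(G) ≤ 2. On the other hand G contains the 3-clique {1, 2, 7}. A clique must lie in a single bag of any decomposition, so no decomposition can have width below 2. Hence tw(G) = 2 exactly.

Treewidth 2.
One such decomposition:
Bags: B1 = {2, 3, 7}  B2 = {2, 6, 7}  B3 = {1, 2, 7}  B4 = {2, 7, 8}  B5 = {2, 5, 6}  B6 = {2, 6, 9}  B7 = {0, 2, 6}  B8 = {2, 4, 8}
Tree: B1–B2, B1–B3, B3–B4, B2–B5, B5–B6, B2–B7, B4–B8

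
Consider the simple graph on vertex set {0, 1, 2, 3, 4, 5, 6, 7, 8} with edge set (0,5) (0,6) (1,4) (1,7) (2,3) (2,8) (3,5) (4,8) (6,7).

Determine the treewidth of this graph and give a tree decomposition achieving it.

Each bag holds 3 vertices, so the decomposition has width 2, which upper-bounds the treewidth. For the lower bound, G contains the cycle 4–1–7–6–0–5–3–2–8–4, so G is not a forest; only forests have treewidth ≤ 1, hence tw(G) ≥ 2. Combining the bounds, tw(G) = 2.

Treewidth 2.
One optimal decomposition is:
Bags: B1 = {1, 4, 7}  B2 = {4, 6, 7}  B3 = {0, 4, 6}  B4 = {0, 4, 5}  B5 = {3, 4, 5}  B6 = {2, 3, 4}  B7 = {2, 4, 8}
Tree: B1–B2, B2–B3, B3–B4, B4–B5, B5–B6, B6–B7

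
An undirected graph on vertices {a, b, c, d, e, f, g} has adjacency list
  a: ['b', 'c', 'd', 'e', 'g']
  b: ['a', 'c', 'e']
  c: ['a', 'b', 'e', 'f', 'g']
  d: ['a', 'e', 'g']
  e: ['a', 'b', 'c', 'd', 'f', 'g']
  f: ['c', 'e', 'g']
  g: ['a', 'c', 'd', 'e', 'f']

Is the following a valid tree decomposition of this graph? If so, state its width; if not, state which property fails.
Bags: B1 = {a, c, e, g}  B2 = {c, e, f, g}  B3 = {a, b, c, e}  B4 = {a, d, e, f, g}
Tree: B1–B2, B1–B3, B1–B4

A tree decomposition must satisfy three properties: every vertex lies in some bag; for every edge, both endpoints lie together in some bag; and for every vertex, the bags containing it form a connected subtree. Here bags containing vertex f are not connected in the tree, so the decomposition is invalid.

No — bags containing vertex f are not connected in the tree.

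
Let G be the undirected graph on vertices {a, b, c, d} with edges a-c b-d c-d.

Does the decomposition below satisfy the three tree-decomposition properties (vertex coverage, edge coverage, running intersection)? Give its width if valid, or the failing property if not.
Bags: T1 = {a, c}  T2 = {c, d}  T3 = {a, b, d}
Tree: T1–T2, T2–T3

A tree decomposition must satisfy three properties: every vertex lies in some bag; for every edge, both endpoints lie together in some bag; and for every vertex, the bags containing it form a connected subtree. Here bags containing vertex a are not connected in the tree, so the decomposition is invalid.

No — bags containing vertex a are not connected in the tree.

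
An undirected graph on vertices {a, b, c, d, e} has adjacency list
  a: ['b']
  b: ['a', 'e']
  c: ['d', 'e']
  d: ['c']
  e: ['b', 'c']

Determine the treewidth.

A width-1 tree decomposition is:
Bags: B1 = {a, b}  B2 = {b, e}  B3 = {c, e}  B4 = {c, d}
Tree: B1–B2, B2–B3, B3–B4
Every bag has size at most 2, so the width is 2 − 1 = 1 and tw(G) ≤ 1. Any graph with an edge has treewidth ≥ 1, and G has the edge a–b. Combining the bounds, tw(G) = 1.

1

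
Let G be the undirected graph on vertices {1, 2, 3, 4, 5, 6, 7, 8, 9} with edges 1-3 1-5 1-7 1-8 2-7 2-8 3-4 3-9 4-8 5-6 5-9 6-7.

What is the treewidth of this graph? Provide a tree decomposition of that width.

Treewidth 3.
Bags: B1 = {2, 3, 4, 8}  B2 = {1, 2, 3, 8}  B3 = {1, 2, 3, 7}  B4 = {1, 3, 7, 9}  B5 = {1, 5, 7, 9}  B6 = {5, 6, 7, 9}
Tree: B1–B2, B2–B3, B3–B4, B4–B5, B5–B6

Every bag has size at most 4, so the width is 4 − 1 = 3 and tw(G) ≤ 3. For the lower bound: the 4 vertex sets {2,4,8}, {3}, {1}, {5,6,7,9} are disjoint, each induces a connected subgraph, and every pair is joined by at least one edge of G. Contracting each set to a single vertex therefore yields K_{4} as a minor, and since treewidth is minor-monotone, tw(G) ≥ tw(K_{4}) = 3. The upper and lower bounds meet at 3, so that is the treewidth.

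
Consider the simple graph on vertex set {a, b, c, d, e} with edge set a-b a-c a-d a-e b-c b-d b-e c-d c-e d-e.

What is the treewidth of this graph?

A width-4 tree decomposition is:
Bags: B1 = {a, b, c, d, e}
Tree: (single bag)
A single bag containing all 5 vertices is trivially a valid decomposition of width 4. For the lower bound, the 5 vertices {a, b, c, d, e} are pairwise adjacent, and any tree decomposition puts a clique entirely inside one bag — forcing width ≥ 4. Hence tw(G) = 4 exactly.

4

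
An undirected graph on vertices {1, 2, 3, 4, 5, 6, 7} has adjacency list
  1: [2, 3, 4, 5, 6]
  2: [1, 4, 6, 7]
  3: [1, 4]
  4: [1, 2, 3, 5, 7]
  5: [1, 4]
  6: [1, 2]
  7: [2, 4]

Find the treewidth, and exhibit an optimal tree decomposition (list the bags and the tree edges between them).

Treewidth 2.
One such decomposition:
Bags: B1 = {1, 2, 4}  B2 = {1, 2, 6}  B3 = {1, 3, 4}  B4 = {1, 4, 5}  B5 = {2, 4, 7}
Tree: B1–B2, B1–B3, B1–B4, B1–B5

Every bag has size at most 3, so the width is 3 − 1 = 2 and tw(G) ≤ 2. Conversely, {1, 2, 4} is a clique of size 3, and the vertices of any clique must share a bag in every tree decomposition; so some bag has ≥ 3 vertices and tw(G) ≥ 2. Combining the bounds, tw(G) = 2.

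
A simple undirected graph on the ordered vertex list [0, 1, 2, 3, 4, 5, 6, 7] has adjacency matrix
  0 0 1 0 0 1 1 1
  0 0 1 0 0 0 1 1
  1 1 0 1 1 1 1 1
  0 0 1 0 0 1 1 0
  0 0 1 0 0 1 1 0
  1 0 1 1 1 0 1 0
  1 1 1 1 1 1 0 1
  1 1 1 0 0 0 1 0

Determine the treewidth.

A width-3 tree decomposition is:
Bags: B1 = {0, 2, 5, 6}  B2 = {0, 2, 6, 7}  B3 = {2, 4, 5, 6}  B4 = {2, 3, 5, 6}  B5 = {1, 2, 6, 7}
Tree: B1–B2, B1–B3, B3–B4, B2–B5
Every bag has size at most 4, so the width is 4 − 1 = 3 and tw(G) ≤ 3. On the other hand G contains the 4-clique {1, 2, 6, 7}. A clique must lie in a single bag of any decomposition, so no decomposition can have width below 3. Hence tw(G) = 3 exactly.

3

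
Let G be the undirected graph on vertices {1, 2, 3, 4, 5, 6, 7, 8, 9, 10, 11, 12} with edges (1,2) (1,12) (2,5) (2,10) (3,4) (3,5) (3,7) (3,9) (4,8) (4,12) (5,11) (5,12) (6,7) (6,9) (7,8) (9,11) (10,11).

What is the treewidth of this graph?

3

A width-3 tree decomposition is:
Bags: B1 = {4, 6, 7, 8}  B2 = {3, 4, 6, 7}  B3 = {3, 4, 6, 9}  B4 = {3, 4, 9, 12}  B5 = {3, 5, 9, 12}  B6 = {5, 9, 11, 12}  B7 = {1, 5, 11, 12}  B8 = {1, 2, 5, 11}  B9 = {1, 2, 10, 11}
Tree: B1–B2, B2–B3, B3–B4, B4–B5, B5–B6, B6–B7, B7–B8, B8–B9
Every bag has size at most 4, so the width is 4 − 1 = 3 and tw(G) ≤ 3. For the lower bound: the 4 vertex sets {6,7,8}, {4}, {3}, {5,9,11,12} are disjoint, each induces a connected subgraph, and every pair is joined by at least one edge of G. Contracting each set to a single vertex therefore yields K_{4} as a minor, and since treewidth is minor-monotone, tw(G) ≥ tw(K_{4}) = 3. Combining the bounds, tw(G) = 3.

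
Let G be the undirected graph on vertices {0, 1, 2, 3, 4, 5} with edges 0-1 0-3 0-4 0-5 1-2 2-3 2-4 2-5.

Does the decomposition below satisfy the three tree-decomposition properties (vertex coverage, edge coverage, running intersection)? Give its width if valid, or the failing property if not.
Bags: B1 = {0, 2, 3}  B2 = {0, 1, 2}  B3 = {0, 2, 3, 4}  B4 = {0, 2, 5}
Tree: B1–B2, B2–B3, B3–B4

A tree decomposition must satisfy three properties: every vertex lies in some bag; for every edge, both endpoints lie together in some bag; and for every vertex, the bags containing it form a connected subtree. Here bags containing vertex 3 are not connected in the tree, so the decomposition is invalid.

No — bags containing vertex 3 are not connected in the tree.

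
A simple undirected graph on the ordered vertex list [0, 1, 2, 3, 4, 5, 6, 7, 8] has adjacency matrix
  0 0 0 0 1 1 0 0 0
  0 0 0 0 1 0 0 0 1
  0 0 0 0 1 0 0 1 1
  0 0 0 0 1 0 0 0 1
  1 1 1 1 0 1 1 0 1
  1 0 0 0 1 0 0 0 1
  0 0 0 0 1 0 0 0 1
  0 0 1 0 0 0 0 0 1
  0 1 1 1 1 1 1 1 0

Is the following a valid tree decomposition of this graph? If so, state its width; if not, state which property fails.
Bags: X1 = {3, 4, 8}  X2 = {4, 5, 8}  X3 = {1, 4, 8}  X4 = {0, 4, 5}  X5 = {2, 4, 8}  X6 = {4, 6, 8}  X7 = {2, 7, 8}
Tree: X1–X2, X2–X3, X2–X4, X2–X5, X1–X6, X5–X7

Every vertex of G appears in some bag (union = {0, 1, 2, 3, 4, 5, 6, 7, 8}); every edge is covered by a bag; and for each vertex v the set of bags containing v is connected in the bag tree. The decomposition is therefore valid. The largest bag has 3 vertices, so the width is 2.

Yes; width 2.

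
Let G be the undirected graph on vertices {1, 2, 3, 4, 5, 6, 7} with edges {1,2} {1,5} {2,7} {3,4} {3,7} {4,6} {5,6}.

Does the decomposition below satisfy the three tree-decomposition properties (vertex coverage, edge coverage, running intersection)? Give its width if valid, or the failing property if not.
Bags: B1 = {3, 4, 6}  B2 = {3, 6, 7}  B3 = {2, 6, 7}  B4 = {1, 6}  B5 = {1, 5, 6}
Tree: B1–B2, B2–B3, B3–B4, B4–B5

A tree decomposition must satisfy three properties: every vertex lies in some bag; for every edge, both endpoints lie together in some bag; and for every vertex, the bags containing it form a connected subtree. Here edge (2,1) lies in no bag, so the decomposition is invalid.

No — edge (2,1) lies in no bag.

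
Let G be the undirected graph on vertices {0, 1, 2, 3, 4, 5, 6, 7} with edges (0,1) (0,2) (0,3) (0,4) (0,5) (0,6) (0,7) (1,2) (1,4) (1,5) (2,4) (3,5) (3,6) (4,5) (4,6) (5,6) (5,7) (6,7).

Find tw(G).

A width-3 tree decomposition is:
Bags: B1 = {0, 4, 5, 6}  B2 = {0, 1, 4, 5}  B3 = {0, 1, 2, 4}  B4 = {0, 5, 6, 7}  B5 = {0, 3, 5, 6}
Tree: B1–B2, B2–B3, B1–B4, B1–B5
Each bag holds 4 vertices, so the decomposition has width 3, which upper-bounds the treewidth. On the other hand G contains the 4-clique {0, 1, 2, 4}. A clique must lie in a single bag of any decomposition, so no decomposition can have width below 3. Combining the bounds, tw(G) = 3.

3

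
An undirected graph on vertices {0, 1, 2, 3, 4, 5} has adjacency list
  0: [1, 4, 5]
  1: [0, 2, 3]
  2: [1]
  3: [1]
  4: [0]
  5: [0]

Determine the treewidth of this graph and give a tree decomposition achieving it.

Treewidth 1.
One such decomposition:
Bags: B1 = {1, 3}  B2 = {1, 2}  B3 = {0, 1}  B4 = {0, 5}  B5 = {0, 4}
Tree: B1–B2, B1–B3, B3–B4, B3–B5

Each bag holds 2 vertices, so the decomposition has width 1, which upper-bounds the treewidth. Any graph with an edge has treewidth ≥ 1, and G has the edge 1–3. Therefore the treewidth is 1.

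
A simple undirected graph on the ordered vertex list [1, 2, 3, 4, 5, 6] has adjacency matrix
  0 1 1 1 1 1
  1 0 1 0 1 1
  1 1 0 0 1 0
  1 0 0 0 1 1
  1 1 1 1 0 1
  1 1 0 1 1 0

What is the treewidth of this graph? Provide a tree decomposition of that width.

Every bag has size at most 4, so the width is 4 − 1 = 3 and tw(G) ≤ 3. On the other hand G contains the 4-clique {1, 2, 3, 5}. A clique must lie in a single bag of any decomposition, so no decomposition can have width below 3. Hence tw(G) = 3 exactly.

Treewidth 3.
Bags: B1 = {1, 2, 3, 5}  B2 = {1, 2, 5, 6}  B3 = {1, 4, 5, 6}
Tree: B1–B2, B2–B3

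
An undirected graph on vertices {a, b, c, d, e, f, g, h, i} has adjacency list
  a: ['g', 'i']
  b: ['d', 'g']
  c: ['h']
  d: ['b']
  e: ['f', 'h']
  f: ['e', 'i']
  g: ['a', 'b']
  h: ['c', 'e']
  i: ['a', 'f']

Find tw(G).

A width-1 tree decomposition is:
Bags: B1 = {b, d}  B2 = {b, g}  B3 = {a, g}  B4 = {a, i}  B5 = {f, i}  B6 = {e, f}  B7 = {e, h}  B8 = {c, h}
Tree: B1–B2, B2–B3, B3–B4, B4–B5, B5–B6, B6–B7, B7–B8
Each bag holds 2 vertices, so the decomposition has width 1, which upper-bounds the treewidth. G has an edge, so its treewidth is at least 1. Therefore the treewidth is 1.

1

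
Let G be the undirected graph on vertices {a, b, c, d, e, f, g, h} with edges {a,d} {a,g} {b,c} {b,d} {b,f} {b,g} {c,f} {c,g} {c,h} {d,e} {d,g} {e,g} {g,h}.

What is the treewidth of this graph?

2

A width-2 tree decomposition is:
Bags: B1 = {b, c, g}  B2 = {c, g, h}  B3 = {b, d, g}  B4 = {d, e, g}  B5 = {b, c, f}  B6 = {a, d, g}
Tree: B1–B2, B1–B3, B3–B4, B1–B5, B3–B6
Every bag has size at most 3, so the width is 3 − 1 = 2 and tw(G) ≤ 2. On the other hand G contains the 3-clique {d, e, g}. A clique must lie in a single bag of any decomposition, so no decomposition can have width below 2. The upper and lower bounds meet at 2, so that is the treewidth.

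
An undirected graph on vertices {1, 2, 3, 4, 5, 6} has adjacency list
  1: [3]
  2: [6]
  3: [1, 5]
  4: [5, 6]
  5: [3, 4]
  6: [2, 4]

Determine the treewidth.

1

A width-1 tree decomposition is:
Bags: B1 = {2, 6}  B2 = {4, 6}  B3 = {4, 5}  B4 = {3, 5}  B5 = {1, 3}
Tree: B1–B2, B2–B3, B3–B4, B4–B5
Every bag has size at most 2, so the width is 2 − 1 = 1 and tw(G) ≤ 1. G has an edge, so its treewidth is at least 1. Hence tw(G) = 1 exactly.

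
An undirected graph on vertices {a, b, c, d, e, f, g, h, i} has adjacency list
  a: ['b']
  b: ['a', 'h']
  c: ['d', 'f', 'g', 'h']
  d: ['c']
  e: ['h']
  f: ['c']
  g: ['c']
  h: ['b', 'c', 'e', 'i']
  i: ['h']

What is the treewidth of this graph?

A width-1 tree decomposition is:
Bags: B1 = {c, h}  B2 = {e, h}  B3 = {c, f}  B4 = {b, h}  B5 = {h, i}  B6 = {c, d}  B7 = {c, g}  B8 = {a, b}
Tree: B1–B2, B1–B3, B2–B4, B1–B5, B3–B6, B6–B7, B4–B8
The largest bag has 2 vertices, giving width 1; this decomposition certifies tw(G) ≤ 1. Since G has at least one edge (e.g. h–c), it is not an edgeless graph, so tw(G) ≥ 1. Combining the bounds, tw(G) = 1.

1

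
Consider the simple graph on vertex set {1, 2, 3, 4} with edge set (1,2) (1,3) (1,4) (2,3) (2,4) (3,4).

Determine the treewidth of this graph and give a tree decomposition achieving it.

Treewidth 3.
One optimal decomposition is:
Bags: B1 = {1, 2, 3, 4}
Tree: (single bag)

With just one bag of size 4, the width is 4 − 1 = 3, so tw(G) ≤ 3. Conversely, {1, 2, 3, 4} is a clique of size 4, and the vertices of any clique must share a bag in every tree decomposition; so some bag has ≥ 4 vertices and tw(G) ≥ 3. Therefore the treewidth is 3.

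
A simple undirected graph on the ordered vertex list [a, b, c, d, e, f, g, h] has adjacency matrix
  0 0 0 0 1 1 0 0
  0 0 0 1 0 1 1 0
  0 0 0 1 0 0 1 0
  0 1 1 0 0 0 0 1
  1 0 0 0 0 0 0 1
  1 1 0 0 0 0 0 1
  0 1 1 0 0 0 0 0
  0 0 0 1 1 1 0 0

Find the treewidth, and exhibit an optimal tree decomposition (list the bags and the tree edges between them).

The largest bag has 3 vertices, giving width 2; this decomposition certifies tw(G) ≤ 2. Since e–a–f–h–e is a cycle in G, G is not acyclic. Forests are exactly the graphs of treewidth ≤ 1, so tw(G) ≥ 2. Combining the bounds, tw(G) = 2.

Treewidth 2.
Bags: B1 = {a, e, h}  B2 = {a, f, h}  B3 = {d, f, h}  B4 = {b, d, f}  B5 = {b, c, d}  B6 = {b, c, g}
Tree: B1–B2, B2–B3, B3–B4, B4–B5, B5–B6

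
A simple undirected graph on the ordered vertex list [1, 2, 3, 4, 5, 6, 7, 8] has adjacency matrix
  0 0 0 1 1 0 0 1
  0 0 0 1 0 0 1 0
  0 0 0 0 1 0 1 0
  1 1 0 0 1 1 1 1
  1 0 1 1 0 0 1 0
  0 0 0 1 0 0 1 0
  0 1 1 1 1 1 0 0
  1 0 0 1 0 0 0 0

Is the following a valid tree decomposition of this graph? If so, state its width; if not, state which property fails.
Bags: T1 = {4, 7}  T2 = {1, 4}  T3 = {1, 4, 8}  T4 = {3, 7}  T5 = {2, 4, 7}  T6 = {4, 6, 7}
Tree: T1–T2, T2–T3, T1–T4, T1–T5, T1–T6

No — vertex 5 appears in no bag.

A tree decomposition must satisfy three properties: every vertex lies in some bag; for every edge, both endpoints lie together in some bag; and for every vertex, the bags containing it form a connected subtree. Here vertex 5 appears in no bag, so the decomposition is invalid.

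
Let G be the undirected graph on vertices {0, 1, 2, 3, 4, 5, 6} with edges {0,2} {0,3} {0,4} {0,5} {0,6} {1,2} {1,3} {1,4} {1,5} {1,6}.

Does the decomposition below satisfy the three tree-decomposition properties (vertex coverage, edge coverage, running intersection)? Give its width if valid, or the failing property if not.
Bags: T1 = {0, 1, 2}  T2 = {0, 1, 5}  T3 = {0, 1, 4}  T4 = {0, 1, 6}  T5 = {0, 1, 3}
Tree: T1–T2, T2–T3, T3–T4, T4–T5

Checking the three conditions: (i) the bags cover all of {0, 1, 2, 3, 4, 5, 6}; (ii) for each edge, some bag contains both endpoints; (iii) the bags containing any fixed vertex form a subtree. All hold, so the decomposition is valid with width 3 − 1 = 2.

Yes; width 2.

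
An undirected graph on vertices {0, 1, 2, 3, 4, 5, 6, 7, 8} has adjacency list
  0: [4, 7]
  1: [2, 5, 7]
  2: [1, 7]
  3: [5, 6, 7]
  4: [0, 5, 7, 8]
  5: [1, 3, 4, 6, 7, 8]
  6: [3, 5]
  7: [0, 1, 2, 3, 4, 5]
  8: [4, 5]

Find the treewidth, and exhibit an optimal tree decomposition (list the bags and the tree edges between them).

Each bag holds 3 vertices, so the decomposition has width 2, which upper-bounds the treewidth. On the other hand G contains the 3-clique {0, 4, 7}. A clique must lie in a single bag of any decomposition, so no decomposition can have width below 2. Hence tw(G) = 2 exactly.

Treewidth 2.
Bags: B1 = {4, 5, 7}  B2 = {1, 5, 7}  B3 = {4, 5, 8}  B4 = {0, 4, 7}  B5 = {3, 5, 7}  B6 = {3, 5, 6}  B7 = {1, 2, 7}
Tree: B1–B2, B1–B3, B1–B4, B1–B5, B5–B6, B2–B7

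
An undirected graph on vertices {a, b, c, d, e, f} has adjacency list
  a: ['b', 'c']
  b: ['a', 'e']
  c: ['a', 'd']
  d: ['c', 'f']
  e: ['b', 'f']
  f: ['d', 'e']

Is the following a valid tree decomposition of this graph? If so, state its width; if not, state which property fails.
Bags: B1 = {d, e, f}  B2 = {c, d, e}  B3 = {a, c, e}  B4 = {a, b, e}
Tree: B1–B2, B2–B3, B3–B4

Yes; width 2.

Every vertex of G appears in some bag (union = {a, b, c, d, e, f}); every edge is covered by a bag; and for each vertex v the set of bags containing v is connected in the bag tree. The decomposition is therefore valid. The largest bag has 3 vertices, so the width is 2.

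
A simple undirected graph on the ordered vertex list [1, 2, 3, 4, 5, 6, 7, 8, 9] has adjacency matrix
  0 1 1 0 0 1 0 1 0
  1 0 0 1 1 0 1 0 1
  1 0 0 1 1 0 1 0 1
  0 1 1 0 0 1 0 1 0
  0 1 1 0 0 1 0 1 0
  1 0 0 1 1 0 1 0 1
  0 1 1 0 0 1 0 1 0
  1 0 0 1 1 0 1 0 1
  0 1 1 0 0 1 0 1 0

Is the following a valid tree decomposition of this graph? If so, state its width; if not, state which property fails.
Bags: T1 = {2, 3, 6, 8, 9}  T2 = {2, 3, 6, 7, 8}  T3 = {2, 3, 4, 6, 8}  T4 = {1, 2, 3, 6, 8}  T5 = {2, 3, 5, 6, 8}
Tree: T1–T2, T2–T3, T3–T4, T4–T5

Yes; width 4.

Checking the three conditions: (i) the bags cover all of {1, 2, 3, 4, 5, 6, 7, 8, 9}; (ii) for each edge, some bag contains both endpoints; (iii) the bags containing any fixed vertex form a subtree. All hold, so the decomposition is valid with width 5 − 1 = 4.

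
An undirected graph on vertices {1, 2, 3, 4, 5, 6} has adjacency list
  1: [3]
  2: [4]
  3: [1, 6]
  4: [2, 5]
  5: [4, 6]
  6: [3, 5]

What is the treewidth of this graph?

A width-1 tree decomposition is:
Bags: B1 = {1, 3}  B2 = {3, 6}  B3 = {5, 6}  B4 = {4, 5}  B5 = {2, 4}
Tree: B1–B2, B2–B3, B3–B4, B4–B5
Every bag has size at most 2, so the width is 2 − 1 = 1 and tw(G) ≤ 1. G has an edge, so its treewidth is at least 1. Hence tw(G) = 1 exactly.

1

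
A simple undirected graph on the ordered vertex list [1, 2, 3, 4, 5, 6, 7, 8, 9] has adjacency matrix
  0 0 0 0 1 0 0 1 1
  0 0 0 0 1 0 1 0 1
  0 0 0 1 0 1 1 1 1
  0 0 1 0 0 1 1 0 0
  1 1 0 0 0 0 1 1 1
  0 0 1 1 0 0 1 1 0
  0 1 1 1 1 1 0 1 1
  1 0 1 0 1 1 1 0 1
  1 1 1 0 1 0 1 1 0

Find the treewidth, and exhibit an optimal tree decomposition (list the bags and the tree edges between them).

The largest bag has 4 vertices, giving width 3; this decomposition certifies tw(G) ≤ 3. On the other hand G contains the 4-clique {1, 5, 8, 9}. A clique must lie in a single bag of any decomposition, so no decomposition can have width below 3. Combining the bounds, tw(G) = 3.

Treewidth 3.
Bags: B1 = {3, 6, 7, 8}  B2 = {3, 7, 8, 9}  B3 = {5, 7, 8, 9}  B4 = {1, 5, 8, 9}  B5 = {2, 5, 7, 9}  B6 = {3, 4, 6, 7}
Tree: B1–B2, B2–B3, B3–B4, B3–B5, B1–B6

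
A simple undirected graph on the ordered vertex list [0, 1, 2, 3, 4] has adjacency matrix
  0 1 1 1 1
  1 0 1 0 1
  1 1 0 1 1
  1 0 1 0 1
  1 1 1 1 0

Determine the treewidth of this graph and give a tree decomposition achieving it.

The largest bag has 4 vertices, giving width 3; this decomposition certifies tw(G) ≤ 3. For the lower bound, the 4 vertices {0, 1, 2, 4} are pairwise adjacent, and any tree decomposition puts a clique entirely inside one bag — forcing width ≥ 3. The upper and lower bounds meet at 3, so that is the treewidth.

Treewidth 3.
One such decomposition:
Bags: B1 = {0, 2, 3, 4}  B2 = {0, 1, 2, 4}
Tree: B1–B2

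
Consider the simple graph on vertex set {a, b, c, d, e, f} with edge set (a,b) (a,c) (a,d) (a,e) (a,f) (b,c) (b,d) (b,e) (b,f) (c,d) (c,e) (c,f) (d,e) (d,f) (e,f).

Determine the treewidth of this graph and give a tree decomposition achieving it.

A single bag containing all 6 vertices is trivially a valid decomposition of width 5. Conversely, {a, b, c, d, e, f} is a clique of size 6, and the vertices of any clique must share a bag in every tree decomposition; so some bag has ≥ 6 vertices and tw(G) ≥ 5. Combining the bounds, tw(G) = 5.

Treewidth 5.
One such decomposition:
Bags: B1 = {a, b, c, d, e, f}
Tree: (single bag)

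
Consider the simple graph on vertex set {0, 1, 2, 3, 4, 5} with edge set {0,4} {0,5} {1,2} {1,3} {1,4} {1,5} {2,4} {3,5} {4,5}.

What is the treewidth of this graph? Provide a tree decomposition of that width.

The largest bag has 3 vertices, giving width 2; this decomposition certifies tw(G) ≤ 2. For the lower bound, the 3 vertices {0, 4, 5} are pairwise adjacent, and any tree decomposition puts a clique entirely inside one bag — forcing width ≥ 2. The upper and lower bounds meet at 2, so that is the treewidth.

Treewidth 2.
One optimal decomposition is:
Bags: B1 = {1, 2, 4}  B2 = {1, 4, 5}  B3 = {0, 4, 5}  B4 = {1, 3, 5}
Tree: B1–B2, B2–B3, B2–B4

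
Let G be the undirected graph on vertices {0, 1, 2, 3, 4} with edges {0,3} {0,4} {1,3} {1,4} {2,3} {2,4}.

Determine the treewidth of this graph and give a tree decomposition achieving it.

Treewidth 2.
One optimal decomposition is:
Bags: B1 = {1, 3, 4}  B2 = {0, 3, 4}  B3 = {2, 3, 4}
Tree: B1–B2, B2–B3

Every bag has size at most 3, so the width is 3 − 1 = 2 and tw(G) ≤ 2. The edges 3–1–4–0–3 form a cycle, so G is not a tree and its treewidth is at least 2. Hence tw(G) = 2 exactly.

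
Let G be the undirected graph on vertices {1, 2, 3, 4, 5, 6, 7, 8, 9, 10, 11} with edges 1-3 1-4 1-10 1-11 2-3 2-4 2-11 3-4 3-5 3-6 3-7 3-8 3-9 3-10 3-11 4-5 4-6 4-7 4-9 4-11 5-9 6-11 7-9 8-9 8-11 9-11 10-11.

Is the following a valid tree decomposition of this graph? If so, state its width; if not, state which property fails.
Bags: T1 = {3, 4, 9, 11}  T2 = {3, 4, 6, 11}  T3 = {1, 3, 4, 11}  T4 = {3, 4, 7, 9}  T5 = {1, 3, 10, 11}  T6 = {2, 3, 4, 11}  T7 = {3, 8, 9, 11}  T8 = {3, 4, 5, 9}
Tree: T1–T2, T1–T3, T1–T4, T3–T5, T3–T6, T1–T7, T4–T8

Yes; width 3.

Vertex coverage: the bags together contain {1, 2, 3, 4, 5, 6, 7, 8, 9, 10, 11}, the full vertex set. Edge coverage: each edge of G has both endpoints in at least one bag. Running intersection: for every vertex, the bags containing it form a connected subtree. All three properties hold, so this is a valid tree decomposition of width max|bag| − 1 = 3, and hence tw(G) ≤ 3.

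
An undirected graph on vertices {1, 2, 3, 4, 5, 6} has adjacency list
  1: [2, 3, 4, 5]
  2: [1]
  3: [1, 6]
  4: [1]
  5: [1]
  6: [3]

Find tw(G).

A width-1 tree decomposition is:
Bags: B1 = {1, 4}  B2 = {1, 5}  B3 = {1, 2}  B4 = {1, 3}  B5 = {3, 6}
Tree: B1–B2, B2–B3, B1–B4, B4–B5
Each bag holds 2 vertices, so the decomposition has width 1, which upper-bounds the treewidth. Any graph with an edge has treewidth ≥ 1, and G has the edge 4–1. The upper and lower bounds meet at 1, so that is the treewidth.

1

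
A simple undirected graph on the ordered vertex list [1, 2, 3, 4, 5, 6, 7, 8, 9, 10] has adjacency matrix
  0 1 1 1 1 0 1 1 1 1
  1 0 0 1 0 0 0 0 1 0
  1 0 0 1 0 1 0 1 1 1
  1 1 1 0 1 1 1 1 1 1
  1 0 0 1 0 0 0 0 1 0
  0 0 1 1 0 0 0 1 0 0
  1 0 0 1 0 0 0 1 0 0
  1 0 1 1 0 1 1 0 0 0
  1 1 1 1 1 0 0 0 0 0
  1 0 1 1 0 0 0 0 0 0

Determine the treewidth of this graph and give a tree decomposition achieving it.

Each bag holds 4 vertices, so the decomposition has width 3, which upper-bounds the treewidth. Conversely, {1, 2, 4, 9} is a clique of size 4, and the vertices of any clique must share a bag in every tree decomposition; so some bag has ≥ 4 vertices and tw(G) ≥ 3. Hence tw(G) = 3 exactly.

Treewidth 3.
One optimal decomposition is:
Bags: B1 = {1, 2, 4, 9}  B2 = {1, 3, 4, 9}  B3 = {1, 3, 4, 8}  B4 = {1, 4, 7, 8}  B5 = {3, 4, 6, 8}  B6 = {1, 3, 4, 10}  B7 = {1, 4, 5, 9}
Tree: B1–B2, B2–B3, B3–B4, B3–B5, B2–B6, B1–B7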